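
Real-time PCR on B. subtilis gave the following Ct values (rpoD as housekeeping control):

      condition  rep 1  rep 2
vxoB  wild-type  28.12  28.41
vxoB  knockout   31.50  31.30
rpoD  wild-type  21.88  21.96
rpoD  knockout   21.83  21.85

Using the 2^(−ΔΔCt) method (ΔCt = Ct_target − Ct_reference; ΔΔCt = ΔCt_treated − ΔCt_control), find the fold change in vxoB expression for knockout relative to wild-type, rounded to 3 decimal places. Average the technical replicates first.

0.108

Mean Ct: vxoB wild-type 28.265; vxoB knockout 31.400; rpoD wild-type 21.920; rpoD knockout 21.840
ΔCt(wild-type) = 28.265 − 21.920 = 6.345
ΔCt(knockout) = 31.400 − 21.840 = 9.560
ΔΔCt = 9.560 − 6.345 = 3.215
Fold change = 2^(−3.215) = 0.1077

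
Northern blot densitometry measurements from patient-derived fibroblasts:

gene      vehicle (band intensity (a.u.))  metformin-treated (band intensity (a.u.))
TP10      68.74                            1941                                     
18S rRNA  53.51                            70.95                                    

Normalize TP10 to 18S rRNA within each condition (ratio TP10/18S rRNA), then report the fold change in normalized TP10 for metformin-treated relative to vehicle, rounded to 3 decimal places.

21.296

TP10/18S rRNA (vehicle) = 68.74 / 53.51 = 1.2846
TP10/18S rRNA (metformin-treated) = 1941 / 70.95 = 27.357
Fold change = 27.357 / 1.2846 = 21.2960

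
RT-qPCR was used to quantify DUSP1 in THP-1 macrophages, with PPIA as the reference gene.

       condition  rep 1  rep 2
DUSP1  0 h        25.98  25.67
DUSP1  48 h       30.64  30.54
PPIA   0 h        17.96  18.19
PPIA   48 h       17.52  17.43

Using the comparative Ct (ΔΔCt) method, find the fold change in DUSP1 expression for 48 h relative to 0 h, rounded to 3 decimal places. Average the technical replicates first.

0.024

Mean Ct: DUSP1 0 h 25.825; DUSP1 48 h 30.590; PPIA 0 h 18.075; PPIA 48 h 17.475
ΔCt(0 h) = 25.825 − 18.075 = 7.750
ΔCt(48 h) = 30.590 − 17.475 = 13.115
ΔΔCt = 13.115 − 7.750 = 5.365
Fold change = 2^(−5.365) = 0.0243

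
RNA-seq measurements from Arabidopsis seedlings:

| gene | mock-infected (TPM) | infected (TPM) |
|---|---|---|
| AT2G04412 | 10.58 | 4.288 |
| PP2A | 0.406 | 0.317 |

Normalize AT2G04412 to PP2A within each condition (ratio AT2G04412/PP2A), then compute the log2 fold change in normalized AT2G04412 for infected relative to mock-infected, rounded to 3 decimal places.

-0.946

AT2G04412/PP2A (mock-infected) = 10.58 / 0.406 = 26.059
AT2G04412/PP2A (infected) = 4.288 / 0.317 = 13.527
Fold change = 13.527 / 26.059 = 0.5191
log2(0.5191) = -0.9460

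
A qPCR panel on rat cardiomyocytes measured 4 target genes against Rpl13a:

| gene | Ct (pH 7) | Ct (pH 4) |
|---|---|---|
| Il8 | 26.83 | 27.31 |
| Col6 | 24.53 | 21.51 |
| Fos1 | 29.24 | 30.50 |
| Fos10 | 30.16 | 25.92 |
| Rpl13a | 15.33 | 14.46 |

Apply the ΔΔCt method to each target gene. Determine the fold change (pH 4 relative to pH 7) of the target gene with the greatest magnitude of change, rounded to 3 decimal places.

10.339

Il8: ΔΔCt = (27.31−14.46) − (26.83−15.33) = 12.85 − 11.50 = 1.35; fold change = 2^-1.35 = 0.392
Col6: ΔΔCt = (21.51−14.46) − (24.53−15.33) = 7.05 − 9.20 = -2.15; fold change = 2^2.15 = 4.438
Fos1: ΔΔCt = (30.50−14.46) − (29.24−15.33) = 16.04 − 13.91 = 2.13; fold change = 2^-2.13 = 0.228
Fos10: ΔΔCt = (25.92−14.46) − (30.16−15.33) = 11.46 − 14.83 = -3.37; fold change = 2^3.37 = 10.339
Fos10 has the largest |ΔΔCt| = 3.37.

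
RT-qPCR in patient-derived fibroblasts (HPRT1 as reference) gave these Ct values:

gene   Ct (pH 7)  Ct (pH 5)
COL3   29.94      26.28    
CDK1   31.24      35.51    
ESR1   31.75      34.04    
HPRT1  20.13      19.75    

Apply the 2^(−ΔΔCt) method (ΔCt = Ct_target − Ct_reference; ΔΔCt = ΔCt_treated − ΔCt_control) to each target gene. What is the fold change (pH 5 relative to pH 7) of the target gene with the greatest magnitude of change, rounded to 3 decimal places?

COL3: ΔΔCt = (26.28−19.75) − (29.94−20.13) = 6.53 − 9.81 = -3.28; fold change = 2^3.28 = 9.714
CDK1: ΔΔCt = (35.51−19.75) − (31.24−20.13) = 15.76 − 11.11 = 4.65; fold change = 2^-4.65 = 0.040
ESR1: ΔΔCt = (34.04−19.75) − (31.75−20.13) = 14.29 − 11.62 = 2.67; fold change = 2^-2.67 = 0.157
CDK1 has the largest |ΔΔCt| = 4.65.

0.040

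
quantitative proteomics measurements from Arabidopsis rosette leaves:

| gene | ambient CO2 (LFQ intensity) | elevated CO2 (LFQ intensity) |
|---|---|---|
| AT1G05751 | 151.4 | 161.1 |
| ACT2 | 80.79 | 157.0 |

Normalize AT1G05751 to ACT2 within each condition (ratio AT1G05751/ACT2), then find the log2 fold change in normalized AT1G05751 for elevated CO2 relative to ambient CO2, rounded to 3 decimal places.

AT1G05751/ACT2 (ambient CO2) = 151.4 / 80.79 = 1.874
AT1G05751/ACT2 (elevated CO2) = 161.1 / 157.0 = 1.0261
Fold change = 1.0261 / 1.874 = 0.5476
log2(0.5476) = -0.8689

-0.869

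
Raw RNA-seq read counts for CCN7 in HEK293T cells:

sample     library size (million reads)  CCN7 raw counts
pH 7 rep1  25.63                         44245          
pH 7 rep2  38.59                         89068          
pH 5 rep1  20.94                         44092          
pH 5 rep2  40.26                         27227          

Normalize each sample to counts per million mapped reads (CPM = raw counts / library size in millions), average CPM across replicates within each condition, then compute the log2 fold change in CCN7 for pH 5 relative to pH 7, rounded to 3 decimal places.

-0.536

CPM(pH 7 rep1) = 44245 / 25.63 = 1726.2973
CPM(pH 7 rep2) = 89068 / 38.59 = 2308.0591
CPM(pH 5 rep1) = 44092 / 20.94 = 2105.6351
CPM(pH 5 rep2) = 27227 / 40.26 = 676.2792
mean CPM(pH 7) = 2017.1782; mean CPM(pH 5) = 1390.9572
Fold change = 1390.9572 / 2017.1782 = 0.68956
log2(0.68956) = -0.5363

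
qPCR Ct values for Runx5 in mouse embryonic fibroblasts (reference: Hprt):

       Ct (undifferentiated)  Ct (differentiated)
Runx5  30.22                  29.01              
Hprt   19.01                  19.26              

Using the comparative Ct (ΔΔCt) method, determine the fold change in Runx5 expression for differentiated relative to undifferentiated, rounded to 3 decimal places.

ΔCt(undifferentiated) = 30.220 − 19.010 = 11.210
ΔCt(differentiated) = 29.010 − 19.260 = 9.750
ΔΔCt = 9.750 − 11.210 = -1.460
Fold change = 2^(−(-1.460)) = 2^1.460 = 2.7511

2.751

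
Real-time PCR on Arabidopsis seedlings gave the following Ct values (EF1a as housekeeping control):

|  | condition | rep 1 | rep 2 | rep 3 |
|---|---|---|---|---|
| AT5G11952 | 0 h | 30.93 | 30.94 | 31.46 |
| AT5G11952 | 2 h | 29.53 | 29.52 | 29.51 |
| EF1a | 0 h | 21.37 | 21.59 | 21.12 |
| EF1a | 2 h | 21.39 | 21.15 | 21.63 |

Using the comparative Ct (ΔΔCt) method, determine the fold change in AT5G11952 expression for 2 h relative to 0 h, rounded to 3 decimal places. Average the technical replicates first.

Mean Ct: AT5G11952 0 h 31.110; AT5G11952 2 h 29.520; EF1a 0 h 21.360; EF1a 2 h 21.390
ΔCt(0 h) = 31.110 − 21.360 = 9.750
ΔCt(2 h) = 29.520 − 21.390 = 8.130
ΔΔCt = 8.130 − 9.750 = -1.620
Fold change = 2^(−(-1.620)) = 2^1.620 = 3.0738

3.074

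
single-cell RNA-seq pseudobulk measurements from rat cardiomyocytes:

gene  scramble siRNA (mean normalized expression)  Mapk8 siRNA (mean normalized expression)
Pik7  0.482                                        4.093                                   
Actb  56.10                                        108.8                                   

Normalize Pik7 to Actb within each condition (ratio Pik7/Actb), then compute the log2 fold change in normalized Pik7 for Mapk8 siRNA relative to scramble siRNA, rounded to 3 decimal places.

2.130

Pik7/Actb (scramble siRNA) = 0.482 / 56.10 = 0.0085918
Pik7/Actb (Mapk8 siRNA) = 4.093 / 108.8 = 0.037619
Fold change = 0.037619 / 0.0085918 = 4.3785
log2(4.3785) = 2.1304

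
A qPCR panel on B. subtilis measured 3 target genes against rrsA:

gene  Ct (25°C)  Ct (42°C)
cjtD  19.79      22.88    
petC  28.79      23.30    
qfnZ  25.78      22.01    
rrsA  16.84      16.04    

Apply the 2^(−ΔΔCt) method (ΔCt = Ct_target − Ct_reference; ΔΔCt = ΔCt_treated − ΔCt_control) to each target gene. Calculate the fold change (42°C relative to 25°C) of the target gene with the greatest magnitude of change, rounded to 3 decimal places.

25.813

cjtD: ΔΔCt = (22.88−16.04) − (19.79−16.84) = 6.84 − 2.95 = 3.89; fold change = 2^-3.89 = 0.067
petC: ΔΔCt = (23.30−16.04) − (28.79−16.84) = 7.26 − 11.95 = -4.69; fold change = 2^4.69 = 25.813
qfnZ: ΔΔCt = (22.01−16.04) − (25.78−16.84) = 5.97 − 8.94 = -2.97; fold change = 2^2.97 = 7.835
petC has the largest |ΔΔCt| = 4.69.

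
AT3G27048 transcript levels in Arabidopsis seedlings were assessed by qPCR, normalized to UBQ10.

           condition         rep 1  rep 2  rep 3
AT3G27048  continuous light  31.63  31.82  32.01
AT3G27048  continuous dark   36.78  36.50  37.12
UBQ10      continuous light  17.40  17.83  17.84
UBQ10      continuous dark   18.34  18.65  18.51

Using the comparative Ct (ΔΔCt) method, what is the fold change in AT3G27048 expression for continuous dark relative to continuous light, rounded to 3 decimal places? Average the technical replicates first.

0.056

Mean Ct: AT3G27048 continuous light 31.820; AT3G27048 continuous dark 36.800; UBQ10 continuous light 17.690; UBQ10 continuous dark 18.500
ΔCt(continuous light) = 31.820 − 17.690 = 14.130
ΔCt(continuous dark) = 36.800 − 18.500 = 18.300
ΔΔCt = 18.300 − 14.130 = 4.170
Fold change = 2^(−4.170) = 0.0556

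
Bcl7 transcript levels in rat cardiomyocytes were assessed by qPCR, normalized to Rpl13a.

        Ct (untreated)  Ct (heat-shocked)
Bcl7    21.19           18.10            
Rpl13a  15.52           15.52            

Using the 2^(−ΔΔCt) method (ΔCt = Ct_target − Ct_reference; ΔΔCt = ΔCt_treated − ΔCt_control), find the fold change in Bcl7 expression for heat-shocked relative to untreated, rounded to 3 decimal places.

ΔCt(untreated) = 21.190 − 15.520 = 5.670
ΔCt(heat-shocked) = 18.100 − 15.520 = 2.580
ΔΔCt = 2.580 − 5.670 = -3.090
Fold change = 2^(−(-3.090)) = 2^3.090 = 8.5150

8.515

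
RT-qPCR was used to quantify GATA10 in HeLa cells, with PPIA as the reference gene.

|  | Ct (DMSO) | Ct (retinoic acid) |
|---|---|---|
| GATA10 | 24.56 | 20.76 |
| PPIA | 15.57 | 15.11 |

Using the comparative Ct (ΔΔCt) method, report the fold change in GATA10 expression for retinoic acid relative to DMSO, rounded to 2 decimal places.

ΔCt(DMSO) = 24.560 − 15.570 = 8.990
ΔCt(retinoic acid) = 20.760 − 15.110 = 5.650
ΔΔCt = 5.650 − 8.990 = -3.340
Fold change = 2^(−(-3.340)) = 2^3.340 = 10.126

10.13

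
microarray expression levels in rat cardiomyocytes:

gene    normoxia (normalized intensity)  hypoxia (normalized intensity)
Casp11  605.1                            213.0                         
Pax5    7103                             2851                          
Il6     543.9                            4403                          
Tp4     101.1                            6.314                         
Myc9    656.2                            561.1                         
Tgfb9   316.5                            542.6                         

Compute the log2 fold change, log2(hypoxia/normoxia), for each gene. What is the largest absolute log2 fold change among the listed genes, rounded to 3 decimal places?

4.001

log2(213.0/605.1) = -1.506  (Casp11)
log2(2851/7103) = -1.317  (Pax5)
log2(4403/543.9) = 3.017  (Il6)
log2(6.314/101.1) = -4.001  (Tp4)
log2(561.1/656.2) = -0.226  (Myc9)
log2(542.6/316.5) = 0.778  (Tgfb9)
The largest magnitude belongs to Tp4.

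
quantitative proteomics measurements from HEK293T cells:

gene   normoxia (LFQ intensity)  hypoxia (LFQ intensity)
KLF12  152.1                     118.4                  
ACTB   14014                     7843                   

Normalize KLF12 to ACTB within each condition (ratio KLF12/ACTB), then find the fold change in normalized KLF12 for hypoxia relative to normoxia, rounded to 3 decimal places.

1.391

KLF12/ACTB (normoxia) = 152.1 / 14014 = 0.010853
KLF12/ACTB (hypoxia) = 118.4 / 7843 = 0.015096
Fold change = 0.015096 / 0.010853 = 1.3909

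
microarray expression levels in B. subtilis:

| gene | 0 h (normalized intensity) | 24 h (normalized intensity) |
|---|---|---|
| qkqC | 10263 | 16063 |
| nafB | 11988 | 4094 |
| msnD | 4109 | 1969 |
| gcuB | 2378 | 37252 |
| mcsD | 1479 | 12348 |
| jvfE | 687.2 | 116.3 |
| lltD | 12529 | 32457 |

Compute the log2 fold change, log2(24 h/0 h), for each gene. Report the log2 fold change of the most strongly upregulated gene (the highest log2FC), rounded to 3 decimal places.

3.969

log2(16063/10263) = 0.646  (qkqC)
log2(4094/11988) = -1.550  (nafB)
log2(1969/4109) = -1.061  (msnD)
log2(37252/2378) = 3.969  (gcuB)
log2(12348/1479) = 3.062  (mcsD)
log2(116.3/687.2) = -2.563  (jvfE)
log2(32457/12529) = 1.373  (lltD)
gcuB is most strongly upregulated.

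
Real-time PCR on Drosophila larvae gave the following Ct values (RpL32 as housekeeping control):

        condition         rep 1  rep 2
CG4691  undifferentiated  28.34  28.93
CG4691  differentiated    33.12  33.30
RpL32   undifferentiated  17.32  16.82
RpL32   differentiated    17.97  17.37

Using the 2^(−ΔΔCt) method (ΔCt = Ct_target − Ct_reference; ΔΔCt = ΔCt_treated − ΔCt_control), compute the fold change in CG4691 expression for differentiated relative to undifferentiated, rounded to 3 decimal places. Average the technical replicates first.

0.064

Mean Ct: CG4691 undifferentiated 28.635; CG4691 differentiated 33.210; RpL32 undifferentiated 17.070; RpL32 differentiated 17.670
ΔCt(undifferentiated) = 28.635 − 17.070 = 11.565
ΔCt(differentiated) = 33.210 − 17.670 = 15.540
ΔΔCt = 15.540 − 11.565 = 3.975
Fold change = 2^(−3.975) = 0.0636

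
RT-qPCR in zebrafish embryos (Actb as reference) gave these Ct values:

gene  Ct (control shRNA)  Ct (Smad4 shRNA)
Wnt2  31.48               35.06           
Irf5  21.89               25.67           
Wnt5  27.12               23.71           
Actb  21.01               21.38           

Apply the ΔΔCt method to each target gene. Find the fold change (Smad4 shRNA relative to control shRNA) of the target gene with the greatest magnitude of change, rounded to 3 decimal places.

13.737

Wnt2: ΔΔCt = (35.06−21.38) − (31.48−21.01) = 13.68 − 10.47 = 3.21; fold change = 2^-3.21 = 0.108
Irf5: ΔΔCt = (25.67−21.38) − (21.89−21.01) = 4.29 − 0.88 = 3.41; fold change = 2^-3.41 = 0.094
Wnt5: ΔΔCt = (23.71−21.38) − (27.12−21.01) = 2.33 − 6.11 = -3.78; fold change = 2^3.78 = 13.737
Wnt5 has the largest |ΔΔCt| = 3.78.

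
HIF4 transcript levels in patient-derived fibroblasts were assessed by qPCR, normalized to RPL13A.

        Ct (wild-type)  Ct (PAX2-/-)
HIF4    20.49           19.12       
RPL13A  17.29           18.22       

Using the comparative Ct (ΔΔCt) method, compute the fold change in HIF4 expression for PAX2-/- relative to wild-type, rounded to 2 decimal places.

ΔCt(wild-type) = 20.490 − 17.290 = 3.200
ΔCt(PAX2-/-) = 19.120 − 18.220 = 0.900
ΔΔCt = 0.900 − 3.200 = -2.300
Fold change = 2^(−(-2.300)) = 2^2.300 = 4.925

4.92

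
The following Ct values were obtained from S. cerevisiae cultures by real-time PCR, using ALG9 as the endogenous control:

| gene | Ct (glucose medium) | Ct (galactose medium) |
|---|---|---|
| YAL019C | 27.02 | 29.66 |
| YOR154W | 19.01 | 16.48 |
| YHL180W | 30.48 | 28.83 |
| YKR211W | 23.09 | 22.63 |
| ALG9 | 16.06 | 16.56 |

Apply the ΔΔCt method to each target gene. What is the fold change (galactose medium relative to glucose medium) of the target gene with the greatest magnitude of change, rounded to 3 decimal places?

8.168

YAL019C: ΔΔCt = (29.66−16.56) − (27.02−16.06) = 13.10 − 10.96 = 2.14; fold change = 2^-2.14 = 0.227
YOR154W: ΔΔCt = (16.48−16.56) − (19.01−16.06) = -0.08 − 2.95 = -3.03; fold change = 2^3.03 = 8.168
YHL180W: ΔΔCt = (28.83−16.56) − (30.48−16.06) = 12.27 − 14.42 = -2.15; fold change = 2^2.15 = 4.438
YKR211W: ΔΔCt = (22.63−16.56) − (23.09−16.06) = 6.07 − 7.03 = -0.96; fold change = 2^0.96 = 1.945
YOR154W has the largest |ΔΔCt| = 3.03.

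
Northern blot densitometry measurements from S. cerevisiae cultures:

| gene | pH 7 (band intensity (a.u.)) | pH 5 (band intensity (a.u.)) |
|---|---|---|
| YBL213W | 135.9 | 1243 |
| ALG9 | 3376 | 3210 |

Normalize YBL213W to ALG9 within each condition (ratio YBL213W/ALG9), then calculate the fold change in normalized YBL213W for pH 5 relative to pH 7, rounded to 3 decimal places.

9.619

YBL213W/ALG9 (pH 7) = 135.9 / 3376 = 0.040255
YBL213W/ALG9 (pH 5) = 1243 / 3210 = 0.38723
Fold change = 0.38723 / 0.040255 = 9.6194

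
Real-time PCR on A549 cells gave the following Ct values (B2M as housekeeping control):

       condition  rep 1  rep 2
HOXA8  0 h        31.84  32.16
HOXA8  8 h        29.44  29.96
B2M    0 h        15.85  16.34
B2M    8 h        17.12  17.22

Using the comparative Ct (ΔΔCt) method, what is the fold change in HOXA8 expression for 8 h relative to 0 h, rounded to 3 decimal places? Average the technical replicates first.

Mean Ct: HOXA8 0 h 32.000; HOXA8 8 h 29.700; B2M 0 h 16.095; B2M 8 h 17.170
ΔCt(0 h) = 32.000 − 16.095 = 15.905
ΔCt(8 h) = 29.700 − 17.170 = 12.530
ΔΔCt = 12.530 − 15.905 = -3.375
Fold change = 2^(−(-3.375)) = 2^3.375 = 10.3747

10.375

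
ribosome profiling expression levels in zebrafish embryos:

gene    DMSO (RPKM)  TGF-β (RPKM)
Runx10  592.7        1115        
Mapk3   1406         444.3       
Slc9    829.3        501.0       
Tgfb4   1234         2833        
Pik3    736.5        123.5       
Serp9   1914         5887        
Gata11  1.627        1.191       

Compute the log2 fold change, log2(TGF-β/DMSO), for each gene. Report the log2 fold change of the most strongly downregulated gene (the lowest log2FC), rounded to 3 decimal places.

log2(1115/592.7) = 0.912  (Runx10)
log2(444.3/1406) = -1.662  (Mapk3)
log2(501.0/829.3) = -0.727  (Slc9)
log2(2833/1234) = 1.199  (Tgfb4)
log2(123.5/736.5) = -2.576  (Pik3)
log2(5887/1914) = 1.621  (Serp9)
log2(1.191/1.627) = -0.450  (Gata11)
Pik3 is most strongly downregulated.

-2.576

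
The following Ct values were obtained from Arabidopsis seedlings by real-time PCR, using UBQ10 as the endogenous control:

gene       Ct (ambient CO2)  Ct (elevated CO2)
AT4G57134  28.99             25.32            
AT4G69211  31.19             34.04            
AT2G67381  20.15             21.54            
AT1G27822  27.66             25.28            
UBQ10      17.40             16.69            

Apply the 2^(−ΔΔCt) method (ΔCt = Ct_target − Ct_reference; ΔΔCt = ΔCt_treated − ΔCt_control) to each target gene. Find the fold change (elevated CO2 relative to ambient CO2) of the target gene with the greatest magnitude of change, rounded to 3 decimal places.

0.085

AT4G57134: ΔΔCt = (25.32−16.69) − (28.99−17.40) = 8.63 − 11.59 = -2.96; fold change = 2^2.96 = 7.781
AT4G69211: ΔΔCt = (34.04−16.69) − (31.19−17.40) = 17.35 − 13.79 = 3.56; fold change = 2^-3.56 = 0.085
AT2G67381: ΔΔCt = (21.54−16.69) − (20.15−17.40) = 4.85 − 2.75 = 2.10; fold change = 2^-2.10 = 0.233
AT1G27822: ΔΔCt = (25.28−16.69) − (27.66−17.40) = 8.59 − 10.26 = -1.67; fold change = 2^1.67 = 3.182
AT4G69211 has the largest |ΔΔCt| = 3.56.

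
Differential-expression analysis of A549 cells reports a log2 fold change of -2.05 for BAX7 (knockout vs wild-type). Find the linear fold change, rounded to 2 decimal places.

Fold change = 2^(-2.05) = 0.241
That is, BAX7 drops to 24.1% of the wild-type level.

0.24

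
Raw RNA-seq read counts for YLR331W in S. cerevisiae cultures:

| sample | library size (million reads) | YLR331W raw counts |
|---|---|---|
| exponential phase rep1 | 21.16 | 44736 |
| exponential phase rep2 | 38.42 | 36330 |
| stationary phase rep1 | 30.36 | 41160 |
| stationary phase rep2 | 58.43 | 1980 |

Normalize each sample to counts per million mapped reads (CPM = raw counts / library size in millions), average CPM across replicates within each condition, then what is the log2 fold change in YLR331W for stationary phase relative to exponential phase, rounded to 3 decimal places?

-1.139

CPM(exponential phase rep1) = 44736 / 21.16 = 2114.1777
CPM(exponential phase rep2) = 36330 / 38.42 = 945.6012
CPM(stationary phase rep1) = 41160 / 30.36 = 1355.7312
CPM(stationary phase rep2) = 1980 / 58.43 = 33.8867
mean CPM(exponential phase) = 1529.8895; mean CPM(stationary phase) = 694.8090
Fold change = 694.8090 / 1529.8895 = 0.45416
log2(0.45416) = -1.1387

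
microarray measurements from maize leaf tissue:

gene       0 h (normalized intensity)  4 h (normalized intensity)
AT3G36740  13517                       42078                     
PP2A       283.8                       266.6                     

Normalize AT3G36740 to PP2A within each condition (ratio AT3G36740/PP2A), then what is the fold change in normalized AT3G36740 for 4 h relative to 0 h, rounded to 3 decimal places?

AT3G36740/PP2A (0 h) = 13517 / 283.8 = 47.629
AT3G36740/PP2A (4 h) = 42078 / 266.6 = 157.83
Fold change = 157.83 / 47.629 = 3.3138

3.314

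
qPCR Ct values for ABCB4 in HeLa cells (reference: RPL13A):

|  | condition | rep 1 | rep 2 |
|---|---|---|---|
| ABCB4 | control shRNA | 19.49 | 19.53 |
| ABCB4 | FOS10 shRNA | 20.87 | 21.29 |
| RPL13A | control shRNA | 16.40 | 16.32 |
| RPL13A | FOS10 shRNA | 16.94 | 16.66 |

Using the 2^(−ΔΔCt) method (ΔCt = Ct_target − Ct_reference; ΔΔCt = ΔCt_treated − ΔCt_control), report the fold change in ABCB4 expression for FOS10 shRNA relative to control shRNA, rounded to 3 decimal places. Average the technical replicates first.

0.457

Mean Ct: ABCB4 control shRNA 19.510; ABCB4 FOS10 shRNA 21.080; RPL13A control shRNA 16.360; RPL13A FOS10 shRNA 16.800
ΔCt(control shRNA) = 19.510 − 16.360 = 3.150
ΔCt(FOS10 shRNA) = 21.080 − 16.800 = 4.280
ΔΔCt = 4.280 − 3.150 = 1.130
Fold change = 2^(−1.130) = 0.4569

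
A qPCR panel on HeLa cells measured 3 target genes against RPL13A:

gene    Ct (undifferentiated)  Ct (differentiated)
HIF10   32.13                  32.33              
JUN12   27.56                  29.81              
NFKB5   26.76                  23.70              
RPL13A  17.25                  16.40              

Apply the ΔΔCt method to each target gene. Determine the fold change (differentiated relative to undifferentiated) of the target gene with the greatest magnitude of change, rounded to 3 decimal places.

0.117

HIF10: ΔΔCt = (32.33−16.40) − (32.13−17.25) = 15.93 − 14.88 = 1.05; fold change = 2^-1.05 = 0.483
JUN12: ΔΔCt = (29.81−16.40) − (27.56−17.25) = 13.41 − 10.31 = 3.10; fold change = 2^-3.10 = 0.117
NFKB5: ΔΔCt = (23.70−16.40) − (26.76−17.25) = 7.30 − 9.51 = -2.21; fold change = 2^2.21 = 4.627
JUN12 has the largest |ΔΔCt| = 3.10.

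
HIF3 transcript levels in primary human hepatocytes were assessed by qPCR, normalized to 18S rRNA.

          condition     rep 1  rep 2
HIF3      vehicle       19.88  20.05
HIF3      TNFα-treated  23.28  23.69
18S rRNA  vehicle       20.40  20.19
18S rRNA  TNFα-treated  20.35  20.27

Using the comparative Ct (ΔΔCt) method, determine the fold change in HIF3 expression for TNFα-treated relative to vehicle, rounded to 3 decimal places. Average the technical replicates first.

0.088

Mean Ct: HIF3 vehicle 19.965; HIF3 TNFα-treated 23.485; 18S rRNA vehicle 20.295; 18S rRNA TNFα-treated 20.310
ΔCt(vehicle) = 19.965 − 20.295 = -0.330
ΔCt(TNFα-treated) = 23.485 − 20.310 = 3.175
ΔΔCt = 3.175 − (-0.330) = 3.505
Fold change = 2^(−3.505) = 0.0881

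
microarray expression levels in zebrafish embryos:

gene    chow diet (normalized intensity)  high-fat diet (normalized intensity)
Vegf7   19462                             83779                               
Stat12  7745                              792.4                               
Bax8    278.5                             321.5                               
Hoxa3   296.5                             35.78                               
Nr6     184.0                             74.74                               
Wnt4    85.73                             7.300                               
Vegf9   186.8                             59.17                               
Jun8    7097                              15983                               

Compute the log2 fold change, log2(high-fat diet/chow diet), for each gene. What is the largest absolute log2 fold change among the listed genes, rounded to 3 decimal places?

3.554

log2(83779/19462) = 2.106  (Vegf7)
log2(792.4/7745) = -3.289  (Stat12)
log2(321.5/278.5) = 0.207  (Bax8)
log2(35.78/296.5) = -3.051  (Hoxa3)
log2(74.74/184.0) = -1.300  (Nr6)
log2(7.300/85.73) = -3.554  (Wnt4)
log2(59.17/186.8) = -1.659  (Vegf9)
log2(15983/7097) = 1.171  (Jun8)
The largest magnitude belongs to Wnt4.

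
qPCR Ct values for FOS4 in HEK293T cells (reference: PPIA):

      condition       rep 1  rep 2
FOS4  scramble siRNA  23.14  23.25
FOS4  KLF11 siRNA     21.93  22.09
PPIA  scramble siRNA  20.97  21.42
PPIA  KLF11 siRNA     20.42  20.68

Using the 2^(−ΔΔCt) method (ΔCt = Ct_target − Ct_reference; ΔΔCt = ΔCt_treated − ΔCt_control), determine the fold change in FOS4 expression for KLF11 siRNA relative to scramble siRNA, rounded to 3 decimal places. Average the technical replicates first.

Mean Ct: FOS4 scramble siRNA 23.195; FOS4 KLF11 siRNA 22.010; PPIA scramble siRNA 21.195; PPIA KLF11 siRNA 20.550
ΔCt(scramble siRNA) = 23.195 − 21.195 = 2.000
ΔCt(KLF11 siRNA) = 22.010 − 20.550 = 1.460
ΔΔCt = 1.460 − 2.000 = -0.540
Fold change = 2^(−(-0.540)) = 2^0.540 = 1.4540

1.454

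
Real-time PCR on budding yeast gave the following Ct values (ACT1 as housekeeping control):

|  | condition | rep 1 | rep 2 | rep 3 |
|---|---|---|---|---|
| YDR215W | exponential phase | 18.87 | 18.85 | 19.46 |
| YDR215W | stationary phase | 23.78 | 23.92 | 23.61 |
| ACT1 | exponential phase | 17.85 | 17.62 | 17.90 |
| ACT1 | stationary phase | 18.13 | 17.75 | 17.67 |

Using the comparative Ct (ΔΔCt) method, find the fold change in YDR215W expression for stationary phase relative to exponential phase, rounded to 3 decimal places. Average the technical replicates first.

Mean Ct: YDR215W exponential phase 19.060; YDR215W stationary phase 23.770; ACT1 exponential phase 17.790; ACT1 stationary phase 17.850
ΔCt(exponential phase) = 19.060 − 17.790 = 1.270
ΔCt(stationary phase) = 23.770 − 17.850 = 5.920
ΔΔCt = 5.920 − 1.270 = 4.650
Fold change = 2^(−4.650) = 0.0398

0.040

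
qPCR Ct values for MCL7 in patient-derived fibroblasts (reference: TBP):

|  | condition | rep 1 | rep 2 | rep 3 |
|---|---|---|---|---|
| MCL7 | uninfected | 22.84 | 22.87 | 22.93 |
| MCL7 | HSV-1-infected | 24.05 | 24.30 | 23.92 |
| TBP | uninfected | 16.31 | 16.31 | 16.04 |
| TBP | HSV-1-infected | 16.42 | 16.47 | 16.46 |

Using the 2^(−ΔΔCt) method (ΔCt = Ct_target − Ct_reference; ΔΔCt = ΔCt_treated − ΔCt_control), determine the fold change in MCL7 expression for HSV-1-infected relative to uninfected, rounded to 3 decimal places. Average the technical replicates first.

0.507

Mean Ct: MCL7 uninfected 22.880; MCL7 HSV-1-infected 24.090; TBP uninfected 16.220; TBP HSV-1-infected 16.450
ΔCt(uninfected) = 22.880 − 16.220 = 6.660
ΔCt(HSV-1-infected) = 24.090 − 16.450 = 7.640
ΔΔCt = 7.640 − 6.660 = 0.980
Fold change = 2^(−0.980) = 0.5070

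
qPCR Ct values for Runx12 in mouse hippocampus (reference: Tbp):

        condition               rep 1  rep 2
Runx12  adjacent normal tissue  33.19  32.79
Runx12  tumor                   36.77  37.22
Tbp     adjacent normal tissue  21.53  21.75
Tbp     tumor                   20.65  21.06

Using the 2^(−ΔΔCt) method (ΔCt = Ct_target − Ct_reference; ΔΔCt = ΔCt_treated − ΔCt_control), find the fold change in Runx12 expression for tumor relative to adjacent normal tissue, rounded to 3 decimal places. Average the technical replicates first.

Mean Ct: Runx12 adjacent normal tissue 32.990; Runx12 tumor 36.995; Tbp adjacent normal tissue 21.640; Tbp tumor 20.855
ΔCt(adjacent normal tissue) = 32.990 − 21.640 = 11.350
ΔCt(tumor) = 36.995 − 20.855 = 16.140
ΔΔCt = 16.140 − 11.350 = 4.790
Fold change = 2^(−4.790) = 0.0361

0.036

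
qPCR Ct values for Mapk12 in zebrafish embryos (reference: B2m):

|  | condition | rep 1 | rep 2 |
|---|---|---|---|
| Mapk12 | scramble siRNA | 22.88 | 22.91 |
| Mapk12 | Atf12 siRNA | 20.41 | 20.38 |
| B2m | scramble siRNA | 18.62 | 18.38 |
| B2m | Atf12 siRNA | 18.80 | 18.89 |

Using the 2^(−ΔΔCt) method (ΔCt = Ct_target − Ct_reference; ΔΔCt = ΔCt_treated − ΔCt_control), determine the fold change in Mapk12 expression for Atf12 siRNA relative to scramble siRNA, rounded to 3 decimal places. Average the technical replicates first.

7.185

Mean Ct: Mapk12 scramble siRNA 22.895; Mapk12 Atf12 siRNA 20.395; B2m scramble siRNA 18.500; B2m Atf12 siRNA 18.845
ΔCt(scramble siRNA) = 22.895 − 18.500 = 4.395
ΔCt(Atf12 siRNA) = 20.395 − 18.845 = 1.550
ΔΔCt = 1.550 − 4.395 = -2.845
Fold change = 2^(−(-2.845)) = 2^2.845 = 7.1851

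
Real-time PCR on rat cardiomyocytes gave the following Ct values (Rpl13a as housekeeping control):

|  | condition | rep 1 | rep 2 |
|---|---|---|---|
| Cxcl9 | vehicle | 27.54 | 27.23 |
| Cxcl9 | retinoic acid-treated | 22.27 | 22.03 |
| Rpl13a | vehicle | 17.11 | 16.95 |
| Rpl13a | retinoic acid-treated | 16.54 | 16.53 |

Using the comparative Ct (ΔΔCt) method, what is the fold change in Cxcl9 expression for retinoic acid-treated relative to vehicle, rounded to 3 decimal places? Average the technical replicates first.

26.723

Mean Ct: Cxcl9 vehicle 27.385; Cxcl9 retinoic acid-treated 22.150; Rpl13a vehicle 17.030; Rpl13a retinoic acid-treated 16.535
ΔCt(vehicle) = 27.385 − 17.030 = 10.355
ΔCt(retinoic acid-treated) = 22.150 − 16.535 = 5.615
ΔΔCt = 5.615 − 10.355 = -4.740
Fold change = 2^(−(-4.740)) = 2^4.740 = 26.7228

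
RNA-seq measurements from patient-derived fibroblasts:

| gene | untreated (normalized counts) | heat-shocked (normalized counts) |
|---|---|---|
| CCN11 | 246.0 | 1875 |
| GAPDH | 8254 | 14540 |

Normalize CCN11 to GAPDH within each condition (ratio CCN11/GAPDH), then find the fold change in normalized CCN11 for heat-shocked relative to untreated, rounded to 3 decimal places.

4.327

CCN11/GAPDH (untreated) = 246.0 / 8254 = 0.029804
CCN11/GAPDH (heat-shocked) = 1875 / 14540 = 0.12895
Fold change = 0.12895 / 0.029804 = 4.3268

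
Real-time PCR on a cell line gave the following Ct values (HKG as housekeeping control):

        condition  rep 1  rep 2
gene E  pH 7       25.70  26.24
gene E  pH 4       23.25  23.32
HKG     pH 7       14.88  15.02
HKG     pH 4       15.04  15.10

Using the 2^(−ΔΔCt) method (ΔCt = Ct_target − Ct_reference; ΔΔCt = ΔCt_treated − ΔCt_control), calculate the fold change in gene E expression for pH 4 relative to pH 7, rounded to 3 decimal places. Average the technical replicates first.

Mean Ct: gene E pH 7 25.970; gene E pH 4 23.285; HKG pH 7 14.950; HKG pH 4 15.070
ΔCt(pH 7) = 25.970 − 14.950 = 11.020
ΔCt(pH 4) = 23.285 − 15.070 = 8.215
ΔΔCt = 8.215 − 11.020 = -2.805
Fold change = 2^(−(-2.805)) = 2^2.805 = 6.9886

6.989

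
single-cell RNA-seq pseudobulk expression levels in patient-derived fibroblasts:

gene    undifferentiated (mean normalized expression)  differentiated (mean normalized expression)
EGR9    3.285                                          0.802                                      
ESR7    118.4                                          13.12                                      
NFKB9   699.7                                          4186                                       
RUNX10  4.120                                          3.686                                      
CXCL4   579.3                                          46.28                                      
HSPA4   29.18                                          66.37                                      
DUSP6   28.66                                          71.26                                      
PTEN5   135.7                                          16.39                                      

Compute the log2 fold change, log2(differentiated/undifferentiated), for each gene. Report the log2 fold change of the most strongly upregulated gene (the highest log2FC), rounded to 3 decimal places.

2.581

log2(0.802/3.285) = -2.034  (EGR9)
log2(13.12/118.4) = -3.174  (ESR7)
log2(4186/699.7) = 2.581  (NFKB9)
log2(3.686/4.120) = -0.161  (RUNX10)
log2(46.28/579.3) = -3.646  (CXCL4)
log2(66.37/29.18) = 1.186  (HSPA4)
log2(71.26/28.66) = 1.314  (DUSP6)
log2(16.39/135.7) = -3.050  (PTEN5)
NFKB9 is most strongly upregulated.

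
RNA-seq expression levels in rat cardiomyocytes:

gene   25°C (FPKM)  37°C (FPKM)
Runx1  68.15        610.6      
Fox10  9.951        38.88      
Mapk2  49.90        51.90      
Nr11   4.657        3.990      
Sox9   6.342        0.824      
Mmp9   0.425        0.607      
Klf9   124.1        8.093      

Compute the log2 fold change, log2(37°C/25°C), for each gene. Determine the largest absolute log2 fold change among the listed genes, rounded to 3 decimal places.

log2(610.6/68.15) = 3.163  (Runx1)
log2(38.88/9.951) = 1.966  (Fox10)
log2(51.90/49.90) = 0.057  (Mapk2)
log2(3.990/4.657) = -0.223  (Nr11)
log2(0.824/6.342) = -2.944  (Sox9)
log2(0.607/0.425) = 0.514  (Mmp9)
log2(8.093/124.1) = -3.939  (Klf9)
The largest magnitude belongs to Klf9.

3.939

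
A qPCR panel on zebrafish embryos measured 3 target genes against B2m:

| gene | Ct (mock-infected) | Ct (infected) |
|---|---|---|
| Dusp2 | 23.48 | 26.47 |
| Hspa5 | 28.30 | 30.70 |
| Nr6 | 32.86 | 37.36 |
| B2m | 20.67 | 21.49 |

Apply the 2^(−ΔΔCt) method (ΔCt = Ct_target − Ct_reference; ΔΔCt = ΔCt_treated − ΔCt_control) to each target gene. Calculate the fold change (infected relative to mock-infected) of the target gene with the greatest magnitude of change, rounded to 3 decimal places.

Dusp2: ΔΔCt = (26.47−21.49) − (23.48−20.67) = 4.98 − 2.81 = 2.17; fold change = 2^-2.17 = 0.222
Hspa5: ΔΔCt = (30.70−21.49) − (28.30−20.67) = 9.21 − 7.63 = 1.58; fold change = 2^-1.58 = 0.334
Nr6: ΔΔCt = (37.36−21.49) − (32.86−20.67) = 15.87 − 12.19 = 3.68; fold change = 2^-3.68 = 0.078
Nr6 has the largest |ΔΔCt| = 3.68.

0.078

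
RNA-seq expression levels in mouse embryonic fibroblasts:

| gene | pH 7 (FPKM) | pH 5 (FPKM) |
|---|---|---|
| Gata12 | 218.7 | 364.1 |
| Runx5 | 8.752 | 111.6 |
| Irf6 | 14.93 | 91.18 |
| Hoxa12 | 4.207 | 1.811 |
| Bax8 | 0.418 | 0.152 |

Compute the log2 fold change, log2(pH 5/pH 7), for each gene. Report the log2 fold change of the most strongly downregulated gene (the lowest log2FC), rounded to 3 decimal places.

log2(364.1/218.7) = 0.735  (Gata12)
log2(111.6/8.752) = 3.673  (Runx5)
log2(91.18/14.93) = 2.611  (Irf6)
log2(1.811/4.207) = -1.216  (Hoxa12)
log2(0.152/0.418) = -1.459  (Bax8)
Bax8 is most strongly downregulated.

-1.459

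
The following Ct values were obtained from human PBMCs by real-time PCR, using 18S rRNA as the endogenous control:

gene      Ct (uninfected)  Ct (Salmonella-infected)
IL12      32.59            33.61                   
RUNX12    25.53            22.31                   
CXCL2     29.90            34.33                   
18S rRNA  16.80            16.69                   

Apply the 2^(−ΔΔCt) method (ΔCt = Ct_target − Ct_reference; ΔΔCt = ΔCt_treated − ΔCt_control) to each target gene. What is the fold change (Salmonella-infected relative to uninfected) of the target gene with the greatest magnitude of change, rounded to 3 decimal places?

IL12: ΔΔCt = (33.61−16.69) − (32.59−16.80) = 16.92 − 15.79 = 1.13; fold change = 2^-1.13 = 0.457
RUNX12: ΔΔCt = (22.31−16.69) − (25.53−16.80) = 5.62 − 8.73 = -3.11; fold change = 2^3.11 = 8.634
CXCL2: ΔΔCt = (34.33−16.69) − (29.90−16.80) = 17.64 − 13.10 = 4.54; fold change = 2^-4.54 = 0.043
CXCL2 has the largest |ΔΔCt| = 4.54.

0.043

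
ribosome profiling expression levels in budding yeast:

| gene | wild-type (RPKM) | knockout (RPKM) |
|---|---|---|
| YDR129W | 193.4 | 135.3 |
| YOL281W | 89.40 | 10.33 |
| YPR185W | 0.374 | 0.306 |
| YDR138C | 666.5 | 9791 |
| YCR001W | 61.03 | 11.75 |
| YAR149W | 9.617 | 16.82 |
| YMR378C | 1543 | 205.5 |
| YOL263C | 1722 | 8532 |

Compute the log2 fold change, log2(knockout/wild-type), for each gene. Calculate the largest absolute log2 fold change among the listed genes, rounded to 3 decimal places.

3.877

log2(135.3/193.4) = -0.515  (YDR129W)
log2(10.33/89.40) = -3.113  (YOL281W)
log2(0.306/0.374) = -0.290  (YPR185W)
log2(9791/666.5) = 3.877  (YDR138C)
log2(11.75/61.03) = -2.377  (YCR001W)
log2(16.82/9.617) = 0.807  (YAR149W)
log2(205.5/1543) = -2.909  (YMR378C)
log2(8532/1722) = 2.309  (YOL263C)
The largest magnitude belongs to YDR138C.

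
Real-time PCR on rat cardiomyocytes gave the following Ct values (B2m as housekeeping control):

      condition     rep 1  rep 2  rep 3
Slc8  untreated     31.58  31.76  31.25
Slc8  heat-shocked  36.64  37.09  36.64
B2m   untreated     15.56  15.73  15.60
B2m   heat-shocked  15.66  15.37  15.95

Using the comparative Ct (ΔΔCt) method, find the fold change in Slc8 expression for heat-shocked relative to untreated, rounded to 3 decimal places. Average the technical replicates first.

0.027

Mean Ct: Slc8 untreated 31.530; Slc8 heat-shocked 36.790; B2m untreated 15.630; B2m heat-shocked 15.660
ΔCt(untreated) = 31.530 − 15.630 = 15.900
ΔCt(heat-shocked) = 36.790 − 15.660 = 21.130
ΔΔCt = 21.130 − 15.900 = 5.230
Fold change = 2^(−5.230) = 0.0266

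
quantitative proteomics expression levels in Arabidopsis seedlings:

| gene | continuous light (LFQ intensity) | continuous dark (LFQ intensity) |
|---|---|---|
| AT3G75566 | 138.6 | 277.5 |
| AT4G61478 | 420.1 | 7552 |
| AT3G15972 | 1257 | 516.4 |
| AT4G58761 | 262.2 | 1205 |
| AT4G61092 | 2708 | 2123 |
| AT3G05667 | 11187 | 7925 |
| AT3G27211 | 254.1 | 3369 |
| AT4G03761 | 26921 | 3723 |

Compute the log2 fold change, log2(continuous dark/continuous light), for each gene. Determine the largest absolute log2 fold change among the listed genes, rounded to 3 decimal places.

4.168

log2(277.5/138.6) = 1.002  (AT3G75566)
log2(7552/420.1) = 4.168  (AT4G61478)
log2(516.4/1257) = -1.283  (AT3G15972)
log2(1205/262.2) = 2.200  (AT4G58761)
log2(2123/2708) = -0.351  (AT4G61092)
log2(7925/11187) = -0.497  (AT3G05667)
log2(3369/254.1) = 3.729  (AT3G27211)
log2(3723/26921) = -2.854  (AT4G03761)
The largest magnitude belongs to AT4G61478.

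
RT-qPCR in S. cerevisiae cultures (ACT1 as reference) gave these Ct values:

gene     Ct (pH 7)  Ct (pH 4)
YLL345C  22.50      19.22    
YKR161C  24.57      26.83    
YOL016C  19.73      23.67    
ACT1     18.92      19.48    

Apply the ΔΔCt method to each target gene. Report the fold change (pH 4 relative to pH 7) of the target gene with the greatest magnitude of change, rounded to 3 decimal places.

14.320

YLL345C: ΔΔCt = (19.22−19.48) − (22.50−18.92) = -0.26 − 3.58 = -3.84; fold change = 2^3.84 = 14.320
YKR161C: ΔΔCt = (26.83−19.48) − (24.57−18.92) = 7.35 − 5.65 = 1.70; fold change = 2^-1.70 = 0.308
YOL016C: ΔΔCt = (23.67−19.48) − (19.73−18.92) = 4.19 − 0.81 = 3.38; fold change = 2^-3.38 = 0.096
YLL345C has the largest |ΔΔCt| = 3.84.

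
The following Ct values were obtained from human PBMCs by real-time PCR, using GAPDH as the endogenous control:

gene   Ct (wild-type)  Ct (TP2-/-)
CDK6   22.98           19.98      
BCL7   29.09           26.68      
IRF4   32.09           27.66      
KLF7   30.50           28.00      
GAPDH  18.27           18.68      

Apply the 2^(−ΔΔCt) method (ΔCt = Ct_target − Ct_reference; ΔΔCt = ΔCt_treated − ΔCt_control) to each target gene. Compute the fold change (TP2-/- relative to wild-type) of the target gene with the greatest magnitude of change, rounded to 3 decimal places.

CDK6: ΔΔCt = (19.98−18.68) − (22.98−18.27) = 1.30 − 4.71 = -3.41; fold change = 2^3.41 = 10.629
BCL7: ΔΔCt = (26.68−18.68) − (29.09−18.27) = 8.00 − 10.82 = -2.82; fold change = 2^2.82 = 7.062
IRF4: ΔΔCt = (27.66−18.68) − (32.09−18.27) = 8.98 − 13.82 = -4.84; fold change = 2^4.84 = 28.641
KLF7: ΔΔCt = (28.00−18.68) − (30.50−18.27) = 9.32 − 12.23 = -2.91; fold change = 2^2.91 = 7.516
IRF4 has the largest |ΔΔCt| = 4.84.

28.641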